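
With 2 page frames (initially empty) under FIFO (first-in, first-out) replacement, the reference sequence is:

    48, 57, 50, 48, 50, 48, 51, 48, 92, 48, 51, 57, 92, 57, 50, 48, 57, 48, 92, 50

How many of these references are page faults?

15

48: miss, frames [48]
57: miss, frames [48, 57]
50: miss, evict 48, frames [57, 50]
48: miss, evict 57, frames [50, 48]
50: hit
48: hit
51: miss, evict 50, frames [48, 51]
48: hit
92: miss, evict 48, frames [51, 92]
48: miss, evict 51, frames [92, 48]
51: miss, evict 92, frames [48, 51]
57: miss, evict 48, frames [51, 57]
92: miss, evict 51, frames [57, 92]
57: hit
50: miss, evict 57, frames [92, 50]
48: miss, evict 92, frames [50, 48]
57: miss, evict 50, frames [48, 57]
48: hit
92: miss, evict 48, frames [57, 92]
50: miss, evict 57, frames [92, 50]
Page faults: 15.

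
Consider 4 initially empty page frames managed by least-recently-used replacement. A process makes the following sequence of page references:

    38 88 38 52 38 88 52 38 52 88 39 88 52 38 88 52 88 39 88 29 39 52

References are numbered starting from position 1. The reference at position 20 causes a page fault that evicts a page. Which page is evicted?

pos 1: 38 -> miss, frames [38]
pos 2: 88 -> miss, frames [38, 88]
pos 3: 38 -> hit
pos 4: 52 -> miss, frames [88, 38, 52]
pos 5: 38 -> hit
pos 6: 88 -> hit
pos 7: 52 -> hit
pos 8: 38 -> hit
pos 9: 52 -> hit
pos 10: 88 -> hit
pos 11: 39 -> miss, frames [38, 52, 88, 39]
pos 12: 88 -> hit
pos 13: 52 -> hit
pos 14: 38 -> hit
pos 15: 88 -> hit
pos 16: 52 -> hit
pos 17: 88 -> hit
pos 18: 39 -> hit
pos 19: 88 -> hit
pos 20: 29 -> miss, evict 38, frames [52, 39, 88, 29]
At position 20, page 38 is evicted.

38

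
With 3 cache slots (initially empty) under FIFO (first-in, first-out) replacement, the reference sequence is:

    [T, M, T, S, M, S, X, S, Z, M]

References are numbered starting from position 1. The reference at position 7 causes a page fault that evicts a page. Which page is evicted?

pos 1: T -> miss, frames {T}
pos 2: M -> miss, frames {T,M}
pos 3: T -> hit
pos 4: S -> miss, frames {T,M,S}
pos 5: M -> hit
pos 6: S -> hit
pos 7: X -> miss, evict T, frames {M,S,X}
At position 7, page T is evicted.

T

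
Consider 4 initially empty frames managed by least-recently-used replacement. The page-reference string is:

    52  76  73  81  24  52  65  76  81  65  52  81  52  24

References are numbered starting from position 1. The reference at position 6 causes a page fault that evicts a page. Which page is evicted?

pos 1: 52 → miss, frames [52]
pos 2: 76 → miss, frames [52, 76]
pos 3: 73 → miss, frames [52, 76, 73]
pos 4: 81 → miss, frames [52, 76, 73, 81]
pos 5: 24 → miss, evict 52, frames [76, 73, 81, 24]
pos 6: 52 → miss, evict 76, frames [73, 81, 24, 52]
At position 6, page 76 is evicted.

76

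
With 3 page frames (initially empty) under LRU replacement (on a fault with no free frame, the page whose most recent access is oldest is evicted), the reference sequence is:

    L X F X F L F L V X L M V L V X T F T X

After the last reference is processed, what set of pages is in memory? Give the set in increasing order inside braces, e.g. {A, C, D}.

L -> fault, frames (L)
X -> fault, frames (L X)
F -> fault, frames (L X F)
X -> hit
F -> hit
L -> hit
F -> hit
L -> hit
V -> fault, evict X, frames (F L V)
X -> fault, evict F, frames (L V X)
L -> hit
M -> fault, evict V, frames (X L M)
V -> fault, evict X, frames (L M V)
L -> hit
V -> hit
X -> fault, evict M, frames (L V X)
T -> fault, evict L, frames (V X T)
F -> fault, evict V, frames (X T F)
T -> hit
X -> hit

{F, T, X}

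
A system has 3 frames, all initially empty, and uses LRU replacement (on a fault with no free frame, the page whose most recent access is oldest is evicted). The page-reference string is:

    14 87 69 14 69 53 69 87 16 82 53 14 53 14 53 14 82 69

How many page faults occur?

10

14 → miss, frames (14)
87 → miss, frames (14 87)
69 → miss, frames (14 87 69)
14 → hit
69 → hit
53 → miss, evict 87, frames (14 69 53)
69 → hit
87 → miss, evict 14, frames (53 69 87)
16 → miss, evict 53, frames (69 87 16)
82 → miss, evict 69, frames (87 16 82)
53 → miss, evict 87, frames (16 82 53)
14 → miss, evict 16, frames (82 53 14)
53 → hit
14 → hit
53 → hit
14 → hit
82 → hit
69 → miss, evict 53, frames (14 82 69)
Page faults: 10.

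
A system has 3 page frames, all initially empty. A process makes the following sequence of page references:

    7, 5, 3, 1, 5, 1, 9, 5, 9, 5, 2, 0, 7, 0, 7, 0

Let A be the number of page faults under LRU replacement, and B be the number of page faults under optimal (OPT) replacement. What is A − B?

1

Under LRU: F F F F . . F . . . F F F . . . → 8 faults.
Under OPT: F F F F . . F . . . F F . . . . → 7 faults.
A − B = 8 − 7 = 1.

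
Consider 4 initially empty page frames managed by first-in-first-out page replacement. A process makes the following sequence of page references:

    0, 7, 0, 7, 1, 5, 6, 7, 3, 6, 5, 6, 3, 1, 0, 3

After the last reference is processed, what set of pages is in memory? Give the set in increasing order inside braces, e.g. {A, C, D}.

{0, 3, 5, 6}

0 -> miss, frames [0]
7 -> miss, frames [0, 7]
0 -> hit
7 -> hit
1 -> miss, frames [0, 7, 1]
5 -> miss, frames [0, 7, 1, 5]
6 -> miss, evict 0, frames [7, 1, 5, 6]
7 -> hit
3 -> miss, evict 7, frames [1, 5, 6, 3]
6 -> hit
5 -> hit
6 -> hit
3 -> hit
1 -> hit
0 -> miss, evict 1, frames [5, 6, 3, 0]
3 -> hit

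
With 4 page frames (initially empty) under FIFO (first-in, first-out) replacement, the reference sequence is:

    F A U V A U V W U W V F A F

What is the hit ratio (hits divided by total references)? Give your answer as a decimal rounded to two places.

0.50

F: miss, frames {F}
A: miss, frames {F,A}
U: miss, frames {F,A,U}
V: miss, frames {F,A,U,V}
A: hit
U: hit
V: hit
W: miss, evict F, frames {A,U,V,W}
U: hit
W: hit
V: hit
F: miss, evict A, frames {U,V,W,F}
A: miss, evict U, frames {V,W,F,A}
F: hit
Hits: 7 of 14 references → 7/14 = 0.5000.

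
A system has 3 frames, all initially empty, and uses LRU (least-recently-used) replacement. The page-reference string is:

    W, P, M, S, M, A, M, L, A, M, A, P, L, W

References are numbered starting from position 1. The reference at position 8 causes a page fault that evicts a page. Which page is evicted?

pos 1: W -> fault, frames {W}
pos 2: P -> fault, frames {W,P}
pos 3: M -> fault, frames {W,P,M}
pos 4: S -> fault, evict W, frames {P,M,S}
pos 5: M -> hit
pos 6: A -> fault, evict P, frames {S,M,A}
pos 7: M -> hit
pos 8: L -> fault, evict S, frames {A,M,L}
At position 8, page S is evicted.

S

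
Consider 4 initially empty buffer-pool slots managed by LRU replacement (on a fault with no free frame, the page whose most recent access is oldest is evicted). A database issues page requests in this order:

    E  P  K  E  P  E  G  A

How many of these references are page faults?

E: fault, frames (E)
P: fault, frames (E P)
K: fault, frames (E P K)
E: hit
P: hit
E: hit
G: fault, frames (K P E G)
A: fault, evict K, frames (P E G A)
Page faults: 5.

5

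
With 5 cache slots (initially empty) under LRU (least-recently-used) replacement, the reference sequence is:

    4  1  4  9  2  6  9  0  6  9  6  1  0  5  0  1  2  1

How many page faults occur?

4 → fault, frames {4}
1 → fault, frames {4,1}
4 → hit
9 → fault, frames {1,4,9}
2 → fault, frames {1,4,9,2}
6 → fault, frames {1,4,9,2,6}
9 → hit
0 → fault, evict 1, frames {4,2,6,9,0}
6 → hit
9 → hit
6 → hit
1 → fault, evict 4, frames {2,0,9,6,1}
0 → hit
5 → fault, evict 2, frames {9,6,1,0,5}
0 → hit
1 → hit
2 → fault, evict 9, frames {6,5,0,1,2}
1 → hit
Page faults: 9.

9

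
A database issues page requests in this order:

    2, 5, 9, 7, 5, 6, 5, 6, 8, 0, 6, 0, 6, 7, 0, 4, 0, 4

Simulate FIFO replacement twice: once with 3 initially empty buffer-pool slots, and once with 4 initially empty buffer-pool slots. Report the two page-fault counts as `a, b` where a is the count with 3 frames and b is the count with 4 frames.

3 frames: F F F F . F F . F F F . . F . F F . → 12 faults.
4 frames: F F F F . F . . F F . . . . . F . . → 8 faults.
8 < 12: adding a frame reduced faults, as is typical.

12, 8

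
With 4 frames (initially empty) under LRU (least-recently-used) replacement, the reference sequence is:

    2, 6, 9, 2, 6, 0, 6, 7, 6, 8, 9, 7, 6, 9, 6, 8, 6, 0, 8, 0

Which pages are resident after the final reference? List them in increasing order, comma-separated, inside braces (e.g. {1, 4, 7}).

2: fault, frames (2)
6: fault, frames (2 6)
9: fault, frames (2 6 9)
2: hit
6: hit
0: fault, frames (9 2 6 0)
6: hit
7: fault, evict 9, frames (2 0 6 7)
6: hit
8: fault, evict 2, frames (0 7 6 8)
9: fault, evict 0, frames (7 6 8 9)
7: hit
6: hit
9: hit
6: hit
8: hit
6: hit
0: fault, evict 7, frames (9 8 6 0)
8: hit
0: hit

{0, 6, 8, 9}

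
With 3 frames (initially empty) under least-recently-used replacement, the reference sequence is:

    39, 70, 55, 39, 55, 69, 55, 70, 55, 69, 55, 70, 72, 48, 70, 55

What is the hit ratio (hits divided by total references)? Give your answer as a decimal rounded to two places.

39 → fault, frames (39)
70 → fault, frames (39 70)
55 → fault, frames (39 70 55)
39 → hit
55 → hit
69 → fault, evict 70, frames (39 55 69)
55 → hit
70 → fault, evict 39, frames (69 55 70)
55 → hit
69 → hit
55 → hit
70 → hit
72 → fault, evict 69, frames (55 70 72)
48 → fault, evict 55, frames (70 72 48)
70 → hit
55 → fault, evict 72, frames (48 70 55)
Hits: 8 of 16 references → 8/16 = 0.5000.

0.50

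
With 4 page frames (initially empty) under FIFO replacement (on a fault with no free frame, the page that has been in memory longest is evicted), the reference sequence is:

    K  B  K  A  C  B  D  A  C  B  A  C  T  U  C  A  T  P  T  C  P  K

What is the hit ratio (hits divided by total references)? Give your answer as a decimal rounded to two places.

K: fault, frames {K}
B: fault, frames {K,B}
K: hit
A: fault, frames {K,B,A}
C: fault, frames {K,B,A,C}
B: hit
D: fault, evict K, frames {B,A,C,D}
A: hit
C: hit
B: hit
A: hit
C: hit
T: fault, evict B, frames {A,C,D,T}
U: fault, evict A, frames {C,D,T,U}
C: hit
A: fault, evict C, frames {D,T,U,A}
T: hit
P: fault, evict D, frames {T,U,A,P}
T: hit
C: fault, evict T, frames {U,A,P,C}
P: hit
K: fault, evict U, frames {A,P,C,K}
Hits: 11 of 22 references → 11/22 = 0.5000.

0.50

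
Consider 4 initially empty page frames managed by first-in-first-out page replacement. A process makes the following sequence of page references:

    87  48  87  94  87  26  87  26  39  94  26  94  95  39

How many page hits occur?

87 → miss, frames [87]
48 → miss, frames [87, 48]
87 → hit
94 → miss, frames [87, 48, 94]
87 → hit
26 → miss, frames [87, 48, 94, 26]
87 → hit
26 → hit
39 → miss, evict 87, frames [48, 94, 26, 39]
94 → hit
26 → hit
94 → hit
95 → miss, evict 48, frames [94, 26, 39, 95]
39 → hit
Hits: 8.

8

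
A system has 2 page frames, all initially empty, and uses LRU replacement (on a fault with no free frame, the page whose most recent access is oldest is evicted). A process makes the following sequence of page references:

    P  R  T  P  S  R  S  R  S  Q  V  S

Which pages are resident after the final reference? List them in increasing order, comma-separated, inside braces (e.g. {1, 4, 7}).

P: miss, frames (P)
R: miss, frames (P R)
T: miss, evict P, frames (R T)
P: miss, evict R, frames (T P)
S: miss, evict T, frames (P S)
R: miss, evict P, frames (S R)
S: hit
R: hit
S: hit
Q: miss, evict R, frames (S Q)
V: miss, evict S, frames (Q V)
S: miss, evict Q, frames (V S)

{S, V}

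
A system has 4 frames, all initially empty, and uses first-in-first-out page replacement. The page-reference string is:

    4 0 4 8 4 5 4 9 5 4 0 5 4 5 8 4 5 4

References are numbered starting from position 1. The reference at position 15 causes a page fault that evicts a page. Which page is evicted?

pos 1: 4: miss, frames {4}
pos 2: 0: miss, frames {4,0}
pos 3: 4: hit
pos 4: 8: miss, frames {4,0,8}
pos 5: 4: hit
pos 6: 5: miss, frames {4,0,8,5}
pos 7: 4: hit
pos 8: 9: miss, evict 4, frames {0,8,5,9}
pos 9: 5: hit
pos 10: 4: miss, evict 0, frames {8,5,9,4}
pos 11: 0: miss, evict 8, frames {5,9,4,0}
pos 12: 5: hit
pos 13: 4: hit
pos 14: 5: hit
pos 15: 8: miss, evict 5, frames {9,4,0,8}
At position 15, page 5 is evicted.

5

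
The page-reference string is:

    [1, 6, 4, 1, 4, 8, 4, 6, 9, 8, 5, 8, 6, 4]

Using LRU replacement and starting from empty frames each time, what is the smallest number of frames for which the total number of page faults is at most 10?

3

f=1: 14 faults
f=2: 11 faults
f=3: 10 faults
f=4: 7 faults
f=5: 6 faults
f=6: 6 faults
Smallest f with faults ≤ 10 is 3.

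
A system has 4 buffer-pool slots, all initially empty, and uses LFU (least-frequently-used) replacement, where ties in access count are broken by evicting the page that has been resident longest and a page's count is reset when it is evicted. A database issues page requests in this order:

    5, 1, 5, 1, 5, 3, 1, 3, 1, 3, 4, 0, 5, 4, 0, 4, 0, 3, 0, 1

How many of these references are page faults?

9

5 → fault, frames (5)
1 → fault, frames (5 1)
5 → hit
1 → hit
5 → hit
3 → fault, frames (5 1 3)
1 → hit
3 → hit
1 → hit
3 → hit
4 → fault, frames (5 1 3 4)
0 → fault, evict 4, frames (5 1 3 0)
5 → hit
4 → fault, evict 0, frames (5 1 3 4)
0 → fault, evict 4, frames (5 1 3 0)
4 → fault, evict 0, frames (5 1 3 4)
0 → fault, evict 4, frames (5 1 3 0)
3 → hit
0 → hit
1 → hit
Page faults: 9.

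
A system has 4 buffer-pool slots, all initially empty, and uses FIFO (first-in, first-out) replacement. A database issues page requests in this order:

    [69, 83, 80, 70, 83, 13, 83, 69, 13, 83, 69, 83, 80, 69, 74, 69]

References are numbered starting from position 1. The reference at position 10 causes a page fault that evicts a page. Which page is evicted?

pos 1: 69 → fault, frames {69}
pos 2: 83 → fault, frames {69,83}
pos 3: 80 → fault, frames {69,83,80}
pos 4: 70 → fault, frames {69,83,80,70}
pos 5: 83 → hit
pos 6: 13 → fault, evict 69, frames {83,80,70,13}
pos 7: 83 → hit
pos 8: 69 → fault, evict 83, frames {80,70,13,69}
pos 9: 13 → hit
pos 10: 83 → fault, evict 80, frames {70,13,69,83}
At position 10, page 80 is evicted.

80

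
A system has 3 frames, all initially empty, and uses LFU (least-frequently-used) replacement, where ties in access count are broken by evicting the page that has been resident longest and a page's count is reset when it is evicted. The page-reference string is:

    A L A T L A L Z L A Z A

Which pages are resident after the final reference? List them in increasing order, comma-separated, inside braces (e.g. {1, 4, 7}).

A: fault, frames (A)
L: fault, frames (A L)
A: hit
T: fault, frames (A L T)
L: hit
A: hit
L: hit
Z: fault, evict T, frames (A L Z)
L: hit
A: hit
Z: hit
A: hit

{A, L, Z}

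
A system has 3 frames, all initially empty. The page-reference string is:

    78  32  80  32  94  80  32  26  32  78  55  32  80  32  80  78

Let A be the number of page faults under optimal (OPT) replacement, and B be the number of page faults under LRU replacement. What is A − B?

Under OPT: F F F . F . . F . F F . . . . F → 8 faults.
Under LRU: F F F . F . . F . F F . F . . F → 9 faults.
A − B = 8 − 9 = -1.

-1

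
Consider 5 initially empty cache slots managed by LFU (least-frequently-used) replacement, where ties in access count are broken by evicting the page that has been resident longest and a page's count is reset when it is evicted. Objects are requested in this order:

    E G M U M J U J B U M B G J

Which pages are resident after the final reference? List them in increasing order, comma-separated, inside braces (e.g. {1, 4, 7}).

{B, G, J, M, U}

E: miss, frames (E)
G: miss, frames (E G)
M: miss, frames (E G M)
U: miss, frames (E G M U)
M: hit
J: miss, frames (E G M U J)
U: hit
J: hit
B: miss, evict E, frames (G M U J B)
U: hit
M: hit
B: hit
G: hit
J: hit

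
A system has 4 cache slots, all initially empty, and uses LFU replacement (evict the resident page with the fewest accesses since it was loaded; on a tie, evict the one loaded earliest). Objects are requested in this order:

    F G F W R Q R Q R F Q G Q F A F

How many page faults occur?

F → fault, frames {F}
G → fault, frames {F,G}
F → hit
W → fault, frames {F,G,W}
R → fault, frames {F,G,W,R}
Q → fault, evict G, frames {F,W,R,Q}
R → hit
Q → hit
R → hit
F → hit
Q → hit
G → fault, evict W, frames {F,R,Q,G}
Q → hit
F → hit
A → fault, evict G, frames {F,R,Q,A}
F → hit
Page faults: 7.

7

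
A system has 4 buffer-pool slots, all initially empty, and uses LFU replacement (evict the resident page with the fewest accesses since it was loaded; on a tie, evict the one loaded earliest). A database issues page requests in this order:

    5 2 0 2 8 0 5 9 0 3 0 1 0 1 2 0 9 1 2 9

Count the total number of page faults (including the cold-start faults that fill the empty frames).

5 → miss, frames {5}
2 → miss, frames {5,2}
0 → miss, frames {5,2,0}
2 → hit
8 → miss, frames {5,2,0,8}
0 → hit
5 → hit
9 → miss, evict 8, frames {5,2,0,9}
0 → hit
3 → miss, evict 9, frames {5,2,0,3}
0 → hit
1 → miss, evict 3, frames {5,2,0,1}
0 → hit
1 → hit
2 → hit
0 → hit
9 → miss, evict 5, frames {2,0,1,9}
1 → hit
2 → hit
9 → hit
Page faults: 8.

8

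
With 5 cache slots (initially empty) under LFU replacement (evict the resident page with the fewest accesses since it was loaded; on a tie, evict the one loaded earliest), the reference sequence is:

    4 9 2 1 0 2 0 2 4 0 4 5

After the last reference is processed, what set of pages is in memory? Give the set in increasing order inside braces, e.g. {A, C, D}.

{0, 1, 2, 4, 5}

4 → miss, frames [4]
9 → miss, frames [4, 9]
2 → miss, frames [4, 9, 2]
1 → miss, frames [4, 9, 2, 1]
0 → miss, frames [4, 9, 2, 1, 0]
2 → hit
0 → hit
2 → hit
4 → hit
0 → hit
4 → hit
5 → miss, evict 9, frames [4, 2, 1, 0, 5]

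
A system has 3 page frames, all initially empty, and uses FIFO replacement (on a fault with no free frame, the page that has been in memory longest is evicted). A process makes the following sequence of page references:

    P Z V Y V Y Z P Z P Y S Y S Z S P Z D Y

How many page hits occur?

8

P: fault, frames (P)
Z: fault, frames (P Z)
V: fault, frames (P Z V)
Y: fault, evict P, frames (Z V Y)
V: hit
Y: hit
Z: hit
P: fault, evict Z, frames (V Y P)
Z: fault, evict V, frames (Y P Z)
P: hit
Y: hit
S: fault, evict Y, frames (P Z S)
Y: fault, evict P, frames (Z S Y)
S: hit
Z: hit
S: hit
P: fault, evict Z, frames (S Y P)
Z: fault, evict S, frames (Y P Z)
D: fault, evict Y, frames (P Z D)
Y: fault, evict P, frames (Z D Y)
Hits: 8.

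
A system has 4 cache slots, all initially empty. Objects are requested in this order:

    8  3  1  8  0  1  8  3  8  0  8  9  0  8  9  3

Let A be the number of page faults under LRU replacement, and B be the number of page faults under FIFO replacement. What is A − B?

Under LRU: F F F . F . . . . . . F . . . . → 5 faults.
Under FIFO: F F F . F . . . . . . F . F . F → 7 faults.
A − B = 5 − 7 = -2.

-2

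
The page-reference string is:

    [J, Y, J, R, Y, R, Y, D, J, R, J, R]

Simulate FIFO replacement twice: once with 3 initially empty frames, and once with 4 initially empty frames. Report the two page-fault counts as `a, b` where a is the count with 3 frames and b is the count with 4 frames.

3 frames: F F . F . . . F F . . . → 5 faults.
4 frames: F F . F . . . F . . . . → 4 faults.
4 < 5: adding a frame reduced faults, as is typical.

5, 4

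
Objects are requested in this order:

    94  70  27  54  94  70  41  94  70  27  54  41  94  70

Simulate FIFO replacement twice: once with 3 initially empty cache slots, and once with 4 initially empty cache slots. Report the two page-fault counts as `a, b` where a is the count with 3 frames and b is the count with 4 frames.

3 frames: F F F F F F F . . F F . F F → 11 faults.
4 frames: F F F F . . F F F F F F F F → 12 faults.
12 > 11: adding a frame increased faults — Belady's anomaly.

11, 12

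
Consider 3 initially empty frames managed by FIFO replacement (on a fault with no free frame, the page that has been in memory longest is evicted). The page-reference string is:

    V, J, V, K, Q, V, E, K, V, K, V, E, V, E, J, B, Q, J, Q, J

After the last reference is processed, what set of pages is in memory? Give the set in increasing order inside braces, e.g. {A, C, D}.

{B, J, Q}

V → miss, frames {V}
J → miss, frames {V,J}
V → hit
K → miss, frames {V,J,K}
Q → miss, evict V, frames {J,K,Q}
V → miss, evict J, frames {K,Q,V}
E → miss, evict K, frames {Q,V,E}
K → miss, evict Q, frames {V,E,K}
V → hit
K → hit
V → hit
E → hit
V → hit
E → hit
J → miss, evict V, frames {E,K,J}
B → miss, evict E, frames {K,J,B}
Q → miss, evict K, frames {J,B,Q}
J → hit
Q → hit
J → hit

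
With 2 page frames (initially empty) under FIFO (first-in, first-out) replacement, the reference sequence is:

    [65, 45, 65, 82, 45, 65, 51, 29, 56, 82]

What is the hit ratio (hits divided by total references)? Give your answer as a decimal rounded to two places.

65 -> fault, frames (65)
45 -> fault, frames (65 45)
65 -> hit
82 -> fault, evict 65, frames (45 82)
45 -> hit
65 -> fault, evict 45, frames (82 65)
51 -> fault, evict 82, frames (65 51)
29 -> fault, evict 65, frames (51 29)
56 -> fault, evict 51, frames (29 56)
82 -> fault, evict 29, frames (56 82)
Hits: 2 of 10 references → 2/10 = 0.2000.

0.20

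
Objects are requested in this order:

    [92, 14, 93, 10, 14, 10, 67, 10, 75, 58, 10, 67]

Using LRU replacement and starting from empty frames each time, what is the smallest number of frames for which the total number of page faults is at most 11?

2

f=1: 12 faults
f=2: 10 faults
f=3: 8 faults
f=4: 7 faults
f=5: 7 faults
f=6: 7 faults
f=7: 7 faults
Smallest f with faults ≤ 11 is 2.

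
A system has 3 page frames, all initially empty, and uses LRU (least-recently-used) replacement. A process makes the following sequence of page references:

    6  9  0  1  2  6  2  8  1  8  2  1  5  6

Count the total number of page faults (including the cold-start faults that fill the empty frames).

6 -> fault, frames (6)
9 -> fault, frames (6 9)
0 -> fault, frames (6 9 0)
1 -> fault, evict 6, frames (9 0 1)
2 -> fault, evict 9, frames (0 1 2)
6 -> fault, evict 0, frames (1 2 6)
2 -> hit
8 -> fault, evict 1, frames (6 2 8)
1 -> fault, evict 6, frames (2 8 1)
8 -> hit
2 -> hit
1 -> hit
5 -> fault, evict 8, frames (2 1 5)
6 -> fault, evict 2, frames (1 5 6)
Page faults: 10.

10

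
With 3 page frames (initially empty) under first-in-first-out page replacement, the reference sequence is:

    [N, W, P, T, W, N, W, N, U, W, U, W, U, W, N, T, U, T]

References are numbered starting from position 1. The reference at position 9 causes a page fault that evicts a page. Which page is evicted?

pos 1: N: miss, frames [N]
pos 2: W: miss, frames [N, W]
pos 3: P: miss, frames [N, W, P]
pos 4: T: miss, evict N, frames [W, P, T]
pos 5: W: hit
pos 6: N: miss, evict W, frames [P, T, N]
pos 7: W: miss, evict P, frames [T, N, W]
pos 8: N: hit
pos 9: U: miss, evict T, frames [N, W, U]
At position 9, page T is evicted.

T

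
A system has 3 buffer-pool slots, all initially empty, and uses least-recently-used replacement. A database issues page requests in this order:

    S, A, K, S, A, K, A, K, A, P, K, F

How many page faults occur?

5

S → miss, frames (S)
A → miss, frames (S A)
K → miss, frames (S A K)
S → hit
A → hit
K → hit
A → hit
K → hit
A → hit
P → miss, evict S, frames (K A P)
K → hit
F → miss, evict A, frames (P K F)
Page faults: 5.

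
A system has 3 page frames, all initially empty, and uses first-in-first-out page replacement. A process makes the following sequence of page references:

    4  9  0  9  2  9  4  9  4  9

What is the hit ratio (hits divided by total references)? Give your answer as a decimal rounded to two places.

0.40

4 → fault, frames (4)
9 → fault, frames (4 9)
0 → fault, frames (4 9 0)
9 → hit
2 → fault, evict 4, frames (9 0 2)
9 → hit
4 → fault, evict 9, frames (0 2 4)
9 → fault, evict 0, frames (2 4 9)
4 → hit
9 → hit
Hits: 4 of 10 references → 4/10 = 0.4000.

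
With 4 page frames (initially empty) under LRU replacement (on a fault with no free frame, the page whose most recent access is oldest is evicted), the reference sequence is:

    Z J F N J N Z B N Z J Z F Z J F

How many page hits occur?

10

Z → miss, frames {Z}
J → miss, frames {Z,J}
F → miss, frames {Z,J,F}
N → miss, frames {Z,J,F,N}
J → hit
N → hit
Z → hit
B → miss, evict F, frames {J,N,Z,B}
N → hit
Z → hit
J → hit
Z → hit
F → miss, evict B, frames {N,J,Z,F}
Z → hit
J → hit
F → hit
Hits: 10.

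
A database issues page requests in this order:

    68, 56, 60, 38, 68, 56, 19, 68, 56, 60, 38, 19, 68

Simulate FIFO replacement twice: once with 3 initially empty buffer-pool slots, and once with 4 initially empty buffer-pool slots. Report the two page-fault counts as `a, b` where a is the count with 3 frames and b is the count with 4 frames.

10, 11

3 frames: F F F F F F F . . F F . F → 10 faults.
4 frames: F F F F . . F F F F F F F → 11 faults.
11 > 10: adding a frame increased faults — Belady's anomaly.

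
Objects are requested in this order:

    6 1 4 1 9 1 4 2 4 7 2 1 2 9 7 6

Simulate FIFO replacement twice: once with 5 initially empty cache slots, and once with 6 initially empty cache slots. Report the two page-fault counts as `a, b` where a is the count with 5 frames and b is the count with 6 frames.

5 frames: F F F . F . . F . F . . . . . F → 7 faults.
6 frames: F F F . F . . F . F . . . . . . → 6 faults.
6 < 7: adding a frame reduced faults, as is typical.

7, 6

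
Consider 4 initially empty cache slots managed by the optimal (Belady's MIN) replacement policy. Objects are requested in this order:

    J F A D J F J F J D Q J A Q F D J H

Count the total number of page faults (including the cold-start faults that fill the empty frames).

J → miss, frames {J}
F → miss, frames {J,F}
A → miss, frames {J,F,A}
D → miss, frames {J,F,A,D}
J → hit
F → hit
J → hit
F → hit
J → hit
D → hit
Q → miss, evict D, frames {J,F,A,Q}
J → hit
A → hit
Q → hit
F → hit
D → miss, evict Q, frames {J,F,A,D}
J → hit
H → miss, evict D, frames {J,F,A,H}
Page faults: 7.

7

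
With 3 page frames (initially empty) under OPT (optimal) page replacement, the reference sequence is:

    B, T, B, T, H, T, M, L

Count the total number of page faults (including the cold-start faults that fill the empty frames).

5

B -> fault, frames (B)
T -> fault, frames (B T)
B -> hit
T -> hit
H -> fault, frames (B T H)
T -> hit
M -> fault, evict H, frames (B T M)
L -> fault, evict M, frames (B T L)
Page faults: 5.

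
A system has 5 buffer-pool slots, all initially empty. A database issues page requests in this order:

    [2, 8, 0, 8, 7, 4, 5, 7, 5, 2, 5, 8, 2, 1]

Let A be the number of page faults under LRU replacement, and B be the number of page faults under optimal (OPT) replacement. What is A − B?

1

Under LRU: F F F . F F F . . F . . . F → 8 faults.
Under OPT: F F F . F F F . . . . . . F → 7 faults.
A − B = 8 − 7 = 1.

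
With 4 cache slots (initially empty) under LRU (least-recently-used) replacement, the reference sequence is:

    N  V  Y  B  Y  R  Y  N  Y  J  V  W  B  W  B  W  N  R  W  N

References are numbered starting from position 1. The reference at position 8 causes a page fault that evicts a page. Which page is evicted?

pos 1: N -> fault, frames (N)
pos 2: V -> fault, frames (N V)
pos 3: Y -> fault, frames (N V Y)
pos 4: B -> fault, frames (N V Y B)
pos 5: Y -> hit
pos 6: R -> fault, evict N, frames (V B Y R)
pos 7: Y -> hit
pos 8: N -> fault, evict V, frames (B R Y N)
At position 8, page V is evicted.

V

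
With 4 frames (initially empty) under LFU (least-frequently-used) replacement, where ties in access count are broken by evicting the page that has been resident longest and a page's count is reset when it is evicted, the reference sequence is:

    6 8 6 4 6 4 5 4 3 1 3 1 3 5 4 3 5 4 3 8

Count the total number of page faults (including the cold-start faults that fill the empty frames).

6 → miss, frames {6}
8 → miss, frames {6,8}
6 → hit
4 → miss, frames {6,8,4}
6 → hit
4 → hit
5 → miss, frames {6,8,4,5}
4 → hit
3 → miss, evict 8, frames {6,4,5,3}
1 → miss, evict 5, frames {6,4,3,1}
3 → hit
1 → hit
3 → hit
5 → miss, evict 1, frames {6,4,3,5}
4 → hit
3 → hit
5 → hit
4 → hit
3 → hit
8 → miss, evict 5, frames {6,4,3,8}
Page faults: 8.

8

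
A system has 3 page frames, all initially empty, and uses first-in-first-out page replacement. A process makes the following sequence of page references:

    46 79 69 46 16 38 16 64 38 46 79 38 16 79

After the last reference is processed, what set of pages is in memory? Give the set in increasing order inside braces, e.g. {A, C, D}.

46: miss, frames {46}
79: miss, frames {46,79}
69: miss, frames {46,79,69}
46: hit
16: miss, evict 46, frames {79,69,16}
38: miss, evict 79, frames {69,16,38}
16: hit
64: miss, evict 69, frames {16,38,64}
38: hit
46: miss, evict 16, frames {38,64,46}
79: miss, evict 38, frames {64,46,79}
38: miss, evict 64, frames {46,79,38}
16: miss, evict 46, frames {79,38,16}
79: hit

{16, 38, 79}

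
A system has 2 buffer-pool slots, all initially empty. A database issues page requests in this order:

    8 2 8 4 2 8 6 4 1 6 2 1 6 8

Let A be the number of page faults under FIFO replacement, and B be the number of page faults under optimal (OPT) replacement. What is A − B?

3

Under FIFO: F F . F . F F F F F F F F F → 12 faults.
Under OPT: F F . F . F F . F . F . F F → 9 faults.
A − B = 12 − 9 = 3.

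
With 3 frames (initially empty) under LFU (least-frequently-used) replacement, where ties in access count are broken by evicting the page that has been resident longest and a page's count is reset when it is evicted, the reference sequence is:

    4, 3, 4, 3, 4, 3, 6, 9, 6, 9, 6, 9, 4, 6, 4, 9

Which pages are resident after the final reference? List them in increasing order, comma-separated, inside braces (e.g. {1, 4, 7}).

{3, 4, 9}

4 → miss, frames [4]
3 → miss, frames [4, 3]
4 → hit
3 → hit
4 → hit
3 → hit
6 → miss, frames [4, 3, 6]
9 → miss, evict 6, frames [4, 3, 9]
6 → miss, evict 9, frames [4, 3, 6]
9 → miss, evict 6, frames [4, 3, 9]
6 → miss, evict 9, frames [4, 3, 6]
9 → miss, evict 6, frames [4, 3, 9]
4 → hit
6 → miss, evict 9, frames [4, 3, 6]
4 → hit
9 → miss, evict 6, frames [4, 3, 9]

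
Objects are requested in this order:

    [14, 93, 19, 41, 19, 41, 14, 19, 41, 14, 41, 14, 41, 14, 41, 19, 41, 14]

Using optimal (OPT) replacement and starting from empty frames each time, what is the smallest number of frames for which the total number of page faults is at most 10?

f=1: 18 faults
f=2: 8 faults
f=3: 4 faults
f=4: 4 faults
Smallest f with faults ≤ 10 is 2.

2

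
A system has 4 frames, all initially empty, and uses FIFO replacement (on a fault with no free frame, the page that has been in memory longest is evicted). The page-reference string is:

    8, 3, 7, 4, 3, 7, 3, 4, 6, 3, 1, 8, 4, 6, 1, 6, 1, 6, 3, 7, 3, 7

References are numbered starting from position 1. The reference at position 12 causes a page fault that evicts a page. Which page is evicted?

pos 1: 8 → miss, frames [8]
pos 2: 3 → miss, frames [8, 3]
pos 3: 7 → miss, frames [8, 3, 7]
pos 4: 4 → miss, frames [8, 3, 7, 4]
pos 5: 3 → hit
pos 6: 7 → hit
pos 7: 3 → hit
pos 8: 4 → hit
pos 9: 6 → miss, evict 8, frames [3, 7, 4, 6]
pos 10: 3 → hit
pos 11: 1 → miss, evict 3, frames [7, 4, 6, 1]
pos 12: 8 → miss, evict 7, frames [4, 6, 1, 8]
At position 12, page 7 is evicted.

7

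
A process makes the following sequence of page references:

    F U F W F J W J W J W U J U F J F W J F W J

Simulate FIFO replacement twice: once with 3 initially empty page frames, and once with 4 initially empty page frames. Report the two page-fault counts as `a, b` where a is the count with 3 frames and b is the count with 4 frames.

3 frames: F F . F . F . . . . . . . . F . . . . . . . → 5 faults.
4 frames: F F . F . F . . . . . . . . . . . . . . . . → 4 faults.
4 < 5: adding a frame reduced faults, as is typical.

5, 4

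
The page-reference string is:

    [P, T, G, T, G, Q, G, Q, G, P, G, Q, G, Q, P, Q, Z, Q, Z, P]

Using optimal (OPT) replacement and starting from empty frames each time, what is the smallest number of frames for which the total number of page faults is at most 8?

f=1: 20 faults
f=2: 9 faults
f=3: 5 faults
f=4: 5 faults
f=5: 5 faults
Smallest f with faults ≤ 8 is 3.

3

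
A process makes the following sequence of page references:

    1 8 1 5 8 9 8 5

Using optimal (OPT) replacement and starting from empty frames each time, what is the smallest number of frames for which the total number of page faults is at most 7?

f=1: 8 faults
f=2: 5 faults
f=3: 4 faults
f=4: 4 faults
Smallest f with faults ≤ 7 is 2.

2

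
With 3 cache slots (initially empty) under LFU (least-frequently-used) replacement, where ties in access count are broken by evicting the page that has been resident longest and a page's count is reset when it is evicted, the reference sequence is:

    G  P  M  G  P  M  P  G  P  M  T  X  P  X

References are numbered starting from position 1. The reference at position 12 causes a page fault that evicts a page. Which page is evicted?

T

pos 1: G -> fault, frames {G}
pos 2: P -> fault, frames {G,P}
pos 3: M -> fault, frames {G,P,M}
pos 4: G -> hit
pos 5: P -> hit
pos 6: M -> hit
pos 7: P -> hit
pos 8: G -> hit
pos 9: P -> hit
pos 10: M -> hit
pos 11: T -> fault, evict G, frames {P,M,T}
pos 12: X -> fault, evict T, frames {P,M,X}
At position 12, page T is evicted.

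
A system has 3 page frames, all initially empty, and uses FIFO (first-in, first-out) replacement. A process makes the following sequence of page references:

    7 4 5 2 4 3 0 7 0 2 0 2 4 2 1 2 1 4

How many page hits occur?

8

7 → miss, frames {7}
4 → miss, frames {7,4}
5 → miss, frames {7,4,5}
2 → miss, evict 7, frames {4,5,2}
4 → hit
3 → miss, evict 4, frames {5,2,3}
0 → miss, evict 5, frames {2,3,0}
7 → miss, evict 2, frames {3,0,7}
0 → hit
2 → miss, evict 3, frames {0,7,2}
0 → hit
2 → hit
4 → miss, evict 0, frames {7,2,4}
2 → hit
1 → miss, evict 7, frames {2,4,1}
2 → hit
1 → hit
4 → hit
Hits: 8.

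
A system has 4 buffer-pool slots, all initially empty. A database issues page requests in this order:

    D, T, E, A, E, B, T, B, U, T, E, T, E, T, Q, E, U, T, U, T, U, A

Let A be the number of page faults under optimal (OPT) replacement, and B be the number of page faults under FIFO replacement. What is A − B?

-2

Under OPT: F F F F . F . . F . . . . . F . . . . . . F → 8 faults.
Under FIFO: F F F F . F . . F F F . . . F . . . . . . F → 10 faults.
A − B = 8 − 10 = -2.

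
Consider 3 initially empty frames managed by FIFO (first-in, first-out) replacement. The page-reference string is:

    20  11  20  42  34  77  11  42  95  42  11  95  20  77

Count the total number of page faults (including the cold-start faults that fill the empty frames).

10

20: miss, frames [20]
11: miss, frames [20, 11]
20: hit
42: miss, frames [20, 11, 42]
34: miss, evict 20, frames [11, 42, 34]
77: miss, evict 11, frames [42, 34, 77]
11: miss, evict 42, frames [34, 77, 11]
42: miss, evict 34, frames [77, 11, 42]
95: miss, evict 77, frames [11, 42, 95]
42: hit
11: hit
95: hit
20: miss, evict 11, frames [42, 95, 20]
77: miss, evict 42, frames [95, 20, 77]
Page faults: 10.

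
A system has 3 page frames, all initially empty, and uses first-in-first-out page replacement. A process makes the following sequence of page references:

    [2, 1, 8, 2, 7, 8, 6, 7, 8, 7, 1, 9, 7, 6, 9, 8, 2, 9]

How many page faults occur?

12

2: miss, frames [2]
1: miss, frames [2, 1]
8: miss, frames [2, 1, 8]
2: hit
7: miss, evict 2, frames [1, 8, 7]
8: hit
6: miss, evict 1, frames [8, 7, 6]
7: hit
8: hit
7: hit
1: miss, evict 8, frames [7, 6, 1]
9: miss, evict 7, frames [6, 1, 9]
7: miss, evict 6, frames [1, 9, 7]
6: miss, evict 1, frames [9, 7, 6]
9: hit
8: miss, evict 9, frames [7, 6, 8]
2: miss, evict 7, frames [6, 8, 2]
9: miss, evict 6, frames [8, 2, 9]
Page faults: 12.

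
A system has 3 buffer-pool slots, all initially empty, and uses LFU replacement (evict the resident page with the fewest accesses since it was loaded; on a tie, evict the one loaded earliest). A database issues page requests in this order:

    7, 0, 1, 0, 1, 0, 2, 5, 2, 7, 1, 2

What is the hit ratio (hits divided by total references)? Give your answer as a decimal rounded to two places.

7: fault, frames {7}
0: fault, frames {7,0}
1: fault, frames {7,0,1}
0: hit
1: hit
0: hit
2: fault, evict 7, frames {0,1,2}
5: fault, evict 2, frames {0,1,5}
2: fault, evict 5, frames {0,1,2}
7: fault, evict 2, frames {0,1,7}
1: hit
2: fault, evict 7, frames {0,1,2}
Hits: 4 of 12 references → 4/12 = 0.3333.

0.33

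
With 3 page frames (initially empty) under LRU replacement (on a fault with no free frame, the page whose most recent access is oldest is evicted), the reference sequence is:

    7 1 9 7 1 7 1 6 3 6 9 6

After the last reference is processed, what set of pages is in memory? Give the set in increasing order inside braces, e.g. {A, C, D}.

7 → fault, frames [7]
1 → fault, frames [7, 1]
9 → fault, frames [7, 1, 9]
7 → hit
1 → hit
7 → hit
1 → hit
6 → fault, evict 9, frames [7, 1, 6]
3 → fault, evict 7, frames [1, 6, 3]
6 → hit
9 → fault, evict 1, frames [3, 6, 9]
6 → hit

{3, 6, 9}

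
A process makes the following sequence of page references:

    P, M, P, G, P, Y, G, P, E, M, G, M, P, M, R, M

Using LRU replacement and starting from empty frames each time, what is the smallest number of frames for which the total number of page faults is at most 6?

f=1: 16 faults
f=2: 11 faults
f=3: 9 faults
f=4: 7 faults
f=5: 6 faults
f=6: 6 faults
Smallest f with faults ≤ 6 is 5.

5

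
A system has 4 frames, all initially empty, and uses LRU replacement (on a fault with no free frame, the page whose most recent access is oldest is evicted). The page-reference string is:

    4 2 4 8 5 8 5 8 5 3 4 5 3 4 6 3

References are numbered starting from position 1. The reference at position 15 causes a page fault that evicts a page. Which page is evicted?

8

pos 1: 4: fault, frames (4)
pos 2: 2: fault, frames (4 2)
pos 3: 4: hit
pos 4: 8: fault, frames (2 4 8)
pos 5: 5: fault, frames (2 4 8 5)
pos 6: 8: hit
pos 7: 5: hit
pos 8: 8: hit
pos 9: 5: hit
pos 10: 3: fault, evict 2, frames (4 8 5 3)
pos 11: 4: hit
pos 12: 5: hit
pos 13: 3: hit
pos 14: 4: hit
pos 15: 6: fault, evict 8, frames (5 3 4 6)
At position 15, page 8 is evicted.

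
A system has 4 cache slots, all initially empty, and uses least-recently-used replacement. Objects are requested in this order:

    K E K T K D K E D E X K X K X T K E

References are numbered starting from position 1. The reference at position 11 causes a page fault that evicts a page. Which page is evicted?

T

pos 1: K → miss, frames {K}
pos 2: E → miss, frames {K,E}
pos 3: K → hit
pos 4: T → miss, frames {E,K,T}
pos 5: K → hit
pos 6: D → miss, frames {E,T,K,D}
pos 7: K → hit
pos 8: E → hit
pos 9: D → hit
pos 10: E → hit
pos 11: X → miss, evict T, frames {K,D,E,X}
At position 11, page T is evicted.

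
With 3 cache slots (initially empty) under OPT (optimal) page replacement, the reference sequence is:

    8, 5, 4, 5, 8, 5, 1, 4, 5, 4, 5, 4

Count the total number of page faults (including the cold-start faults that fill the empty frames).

8 -> fault, frames [8]
5 -> fault, frames [8, 5]
4 -> fault, frames [8, 5, 4]
5 -> hit
8 -> hit
5 -> hit
1 -> fault, evict 8, frames [5, 4, 1]
4 -> hit
5 -> hit
4 -> hit
5 -> hit
4 -> hit
Page faults: 4.

4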